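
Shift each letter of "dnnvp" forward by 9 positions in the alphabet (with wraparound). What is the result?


Input: 'dnnvp', shift = 9
Operation: for each letter, (position + 9) mod 26
Mapping: 'd'(3+9=12)->'m', 'n'(13+9=22)->'w', 'n'(13+9=22)->'w', 'v'(21+9=30, 30 mod 26=4)->'e', 'p'(15+9=24)->'y'
Result: mwwey


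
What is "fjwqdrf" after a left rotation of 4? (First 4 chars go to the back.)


Input: 'fjwqdrf', shift = 4
Operation: split at index 4 and swap parts
Front part s[0:4] = 'fjwq'
Back part s[4:] = 'drf'
Rotated = back + front = 'drf' + 'fjwq'
Result: drffjwq


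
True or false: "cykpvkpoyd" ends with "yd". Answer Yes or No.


Input string: 'cykpvkpoyd'
Suffix to check: 'yd'
Last 2 characters of input: 'yd'
Match: True
Result: Yes


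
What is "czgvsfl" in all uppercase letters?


Input string: 'czgvsfl'
Operation: convert each letter to uppercase
Mapping: 'c'->'C', 'z'->'Z', 'g'->'G', 'v'->'V', 's'->'S', 'f'->'F', 'l'->'L'
Result: CZGVSFL


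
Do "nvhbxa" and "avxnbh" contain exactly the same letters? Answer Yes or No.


String 1: 'nvhbxa' -> sorted: 'abhnvx'
String 2: 'avxnbh' -> sorted: 'abhnvx'
Compare sorted forms: 'abhnvx' == 'abhnvx'
Anagram: Yes


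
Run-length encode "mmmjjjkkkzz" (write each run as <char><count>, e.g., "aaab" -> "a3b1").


Input: 'mmmjjjkkkzz'
Operation: identify consecutive runs
Runs: 'mmm' -> m3, 'jjj' -> j3, 'kkk' -> k3, 'zz' -> z2
Encoded: m3j3k3z2


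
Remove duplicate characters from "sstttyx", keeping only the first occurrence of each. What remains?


Input: 'sstttyx'
Operation: keep first occurrence of each character
Scan: s[0]='s' new -> keep; s[1]='s' seen -> skip; s[2]='t' new -> keep; s[3]='t' seen -> skip; s[4]='t' seen -> skip; s[5]='y' new -> keep; s[6]='x' new -> keep
Result: styx


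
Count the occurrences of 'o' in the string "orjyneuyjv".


Input string: 'orjyneuyjv'
Target character: 'o'
Scan each position: s[0]='o'
Matches found at indices: 0
Total: 1


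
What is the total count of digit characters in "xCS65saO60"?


Input string: 'xCS65saO60'
Operation: count digit characters (0-9)
Scan: 'x', 'C', 'S', '6'(digit), '5'(digit), 's', 'a', 'O', '6'(digit), '0'(digit)
Digits found: 4
Result: 4


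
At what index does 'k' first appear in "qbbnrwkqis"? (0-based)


Input string: 'qbbnrwkqis'
Target: 'k'
Scanning left to right: s[0]='q', s[1]='b', s[2]='b', s[3]='n', s[4]='r', s[5]='w', s[6]='k'
First match at index: 6


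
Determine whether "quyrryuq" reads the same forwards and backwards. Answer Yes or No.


Input string: 'quyrryuq'
Reversed: 'quyrryuq'
Compare pairs: s[0]='q' vs s[7]='q' (match), s[1]='u' vs s[6]='u' (match), s[2]='y' vs s[5]='y' (match), s[3]='r' vs s[4]='r' (match)
Palindrome: Yes


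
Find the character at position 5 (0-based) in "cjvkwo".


Input string: 'cjvkwo'
Operation: get character at index 5
Index mapping: s[0]='c', s[1]='j', s[2]='v', s[3]='k', s[4]='w', s[5]='o'
Result: 'o'


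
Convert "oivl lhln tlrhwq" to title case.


Input string: 'oivl lhln tlrhwq'
Operation: capitalize first letter of each word
Word transformations: 'oivl'->'Oivl', 'lhln'->'Lhln', 'tlrhwq'->'Tlrhwq'
Result: Oivl Lhln Tlrhwq


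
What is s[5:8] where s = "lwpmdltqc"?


Input string: 'lwpmdltqc'
Operation: slice [5:8]
Extract characters: s[5]='l', s[6]='t', s[7]='q'
Result: ltq


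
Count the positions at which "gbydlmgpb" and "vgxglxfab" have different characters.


String 1: 'gbydlmgpb'
String 2: 'vgxglxfab'
Compare each position: pos 0: 'g'!='v', pos 1: 'b'!='g', pos 2: 'y'!='x', pos 3: 'd'!='g', pos 4: 'l'=='l', pos 5: 'm'!='x', pos 6: 'g'!='f', pos 7: 'p'!='a', pos 8: 'b'=='b'
Differing positions: 7
Hamming distance: 7


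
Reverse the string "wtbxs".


Input string: 'wtbxs'
Operation: reverse character order
Original order: 'w' -> 't' -> 'b' -> 'x' -> 's'
Reversed order: 's' -> 'x' -> 'b' -> 't' -> 'w'
Result: sxbtw


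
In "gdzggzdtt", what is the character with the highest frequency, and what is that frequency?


Input: 'gdzggzdtt'
Operation: tally each character
Counts: 'd':2, 'g':3, 't':2, 'z':2
Maximum: 'g' appears 3 times


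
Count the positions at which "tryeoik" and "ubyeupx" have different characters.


String 1: 'tryeoik'
String 2: 'ubyeupx'
Compare each position: pos 0: 't'!='u', pos 1: 'r'!='b', pos 2: 'y'=='y', pos 3: 'e'=='e', pos 4: 'o'!='u', pos 5: 'i'!='p', pos 6: 'k'!='x'
Differing positions: 5
Hamming distance: 5


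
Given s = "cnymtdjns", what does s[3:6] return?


Input string: 'cnymtdjns'
Operation: slice [3:6]
Extract characters: s[3]='m', s[4]='t', s[5]='d'
Result: mtd


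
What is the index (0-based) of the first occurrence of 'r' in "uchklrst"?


Input string: 'uchklrst'
Target: 'r'
Scanning left to right: s[0]='u', s[1]='c', s[2]='h', s[3]='k', s[4]='l', s[5]='r'
First match at index: 5


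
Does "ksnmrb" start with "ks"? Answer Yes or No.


Input string: 'ksnmrb'
Prefix to check: 'ks'
First 2 characters of input: 'ks'
Match: True
Result: Yes


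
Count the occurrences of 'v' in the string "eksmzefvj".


Input string: 'eksmzefvj'
Target character: 'v'
Scan each position: s[7]='v'
Matches found at indices: 7
Total: 1


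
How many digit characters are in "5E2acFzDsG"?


Input string: '5E2acFzDsG'
Operation: count digit characters (0-9)
Scan: '5'(digit), 'E', '2'(digit), 'a', 'c', 'F', 'z', 'D', 's', 'G'
Digits found: 2
Result: 2


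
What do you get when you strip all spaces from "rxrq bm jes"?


Input string: 'rxrq bm jes'
Operation: remove all spaces
Words: 'rxrq', 'bm', 'jes'
Join without spaces: rxrqbmjes


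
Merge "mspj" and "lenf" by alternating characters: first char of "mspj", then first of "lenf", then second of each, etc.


String 1: 'mspj'
String 2: 'lenf'
Operation: alternate characters
Pairs: 'm'+'l', 's'+'e', 'p'+'n', 'j'+'f'
Result: mlsepnjf


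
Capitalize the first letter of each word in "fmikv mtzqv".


Input string: 'fmikv mtzqv'
Operation: capitalize first letter of each word
Word transformations: 'fmikv'->'Fmikv', 'mtzqv'->'Mtzqv'
Result: Fmikv Mtzqv


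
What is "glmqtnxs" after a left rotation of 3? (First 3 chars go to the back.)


Input: 'glmqtnxs', shift = 3
Operation: split at index 3 and swap parts
Front part s[0:3] = 'glm'
Back part s[3:] = 'qtnxs'
Rotated = back + front = 'qtnxs' + 'glm'
Result: qtnxsglm


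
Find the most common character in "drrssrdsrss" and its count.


Input: 'drrssrdsrss'
Operation: tally each character
Counts: 'd':2, 'r':4, 's':5
Maximum: 's' appears 5 times


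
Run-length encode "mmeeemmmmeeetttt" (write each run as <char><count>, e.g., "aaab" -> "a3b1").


Input: 'mmeeemmmmeeetttt'
Operation: identify consecutive runs
Runs: 'mm' -> m2, 'eee' -> e3, 'mmmm' -> m4, 'eee' -> e3, 'tttt' -> t4
Encoded: m2e3m4e3t4


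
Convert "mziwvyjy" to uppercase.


Input string: 'mziwvyjy'
Operation: convert each letter to uppercase
Mapping: 'm'->'M', 'z'->'Z', 'i'->'I', 'w'->'W', 'v'->'V', 'y'->'Y', 'j'->'J', 'y'->'Y'
Result: MZIWVYJY


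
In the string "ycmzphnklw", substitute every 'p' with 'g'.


Input string: 'ycmzphnklw'
Operation: replace 'p' with 'g'
Positions of 'p': 4
After replacement: ycmzghnklw


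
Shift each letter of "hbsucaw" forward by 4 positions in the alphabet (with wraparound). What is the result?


Input: 'hbsucaw', shift = 4
Operation: for each letter, (position + 4) mod 26
Mapping: 'h'(7+4=11)->'l', 'b'(1+4=5)->'f', 's'(18+4=22)->'w', 'u'(20+4=24)->'y', 'c'(2+4=6)->'g', 'a'(0+4=4)->'e', 'w'(22+4=26, 26 mod 26=0)->'a'
Result: lfwygea


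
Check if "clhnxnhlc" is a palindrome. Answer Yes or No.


Input string: 'clhnxnhlc'
Reversed: 'clhnxnhlc'
Compare pairs: s[0]='c' vs s[8]='c' (match), s[1]='l' vs s[7]='l' (match), s[2]='h' vs s[6]='h' (match), s[3]='n' vs s[5]='n' (match)
Palindrome: Yes


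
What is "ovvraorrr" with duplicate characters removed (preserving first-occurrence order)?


Input: 'ovvraorrr'
Operation: keep first occurrence of each character
Scan: s[0]='o' new -> keep; s[1]='v' new -> keep; s[2]='v' seen -> skip; s[3]='r' new -> keep; s[4]='a' new -> keep; s[5]='o' seen -> skip; s[6]='r' seen -> skip; s[7]='r' seen -> skip; s[8]='r' seen -> skip
Result: ovra


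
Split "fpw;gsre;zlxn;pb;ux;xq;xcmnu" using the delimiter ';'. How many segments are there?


Input string: 'fpw;gsre;zlxn;pb;ux;xq;xcmnu'
Delimiter: ';'
Split result: 'fpw', 'gsre', 'zlxn', 'pb', 'ux', 'xq', 'xcmnu'
Number of parts: 7


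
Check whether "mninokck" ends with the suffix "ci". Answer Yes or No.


Input string: 'mninokck'
Suffix to check: 'ci'
Last 2 characters of input: 'ck'
Match: False
Result: No


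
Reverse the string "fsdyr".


Input string: 'fsdyr'
Operation: reverse character order
Original order: 'f' -> 's' -> 'd' -> 'y' -> 'r'
Reversed order: 'r' -> 'y' -> 'd' -> 's' -> 'f'
Result: rydsf


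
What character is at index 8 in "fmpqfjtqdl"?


Input string: 'fmpqfjtqdl'
Operation: get character at index 8
Index mapping: s[0]='f', s[1]='m', s[2]='p', s[3]='q', s[4]='f', s[5]='j', s[6]='t', s[7]='q', s[8]='d'
Result: 'd'


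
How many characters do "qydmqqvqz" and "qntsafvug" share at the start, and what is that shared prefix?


String 1: 'qydmqqvqz'
String 2: 'qntsafvug'
Compare position by position:
pos 0: 'q' vs 'q' match
pos 1: 'y' vs 'n' differ -> stop
Longest common prefix: "q" (length 1)


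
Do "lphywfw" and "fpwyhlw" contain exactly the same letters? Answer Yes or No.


String 1: 'lphywfw' -> sorted: 'fhlpwwy'
String 2: 'fpwyhlw' -> sorted: 'fhlpwwy'
Compare sorted forms: 'fhlpwwy' == 'fhlpwwy'
Anagram: Yes


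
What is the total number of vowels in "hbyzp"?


Input string: 'hbyzp'
Operation: count vowels (a, e, i, o, u)
Scan: s[0]='h', s[1]='b', s[2]='y', s[3]='z', s[4]='p'
Vowels found: 0
Result: 0


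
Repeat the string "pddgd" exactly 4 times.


Input string: 'pddgd'
Operation: repeat 4 times
Concatenation: 'pddgd' + 'pddgd' + 'pddgd' + 'pddgd'
Result: pddgdpddgdpddgdpddgd


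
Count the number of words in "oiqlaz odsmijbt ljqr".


Input string: 'oiqlaz odsmijbt ljqr'
Operation: split by spaces
Words found: 'oiqlaz', 'odsmijbt', 'ljqr'
Word count: 3


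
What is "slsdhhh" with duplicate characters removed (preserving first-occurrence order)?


Input: 'slsdhhh'
Operation: keep first occurrence of each character
Scan: s[0]='s' new -> keep; s[1]='l' new -> keep; s[2]='s' seen -> skip; s[3]='d' new -> keep; s[4]='h' new -> keep; s[5]='h' seen -> skip; s[6]='h' seen -> skip
Result: sldh


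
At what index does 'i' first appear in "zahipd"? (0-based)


Input string: 'zahipd'
Target: 'i'
Scanning left to right: s[0]='z', s[1]='a', s[2]='h', s[3]='i'
First match at index: 3


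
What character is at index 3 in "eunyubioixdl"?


Input string: 'eunyubioixdl'
Operation: get character at index 3
Index mapping: s[0]='e', s[1]='u', s[2]='n', s[3]='y'
Result: 'y'


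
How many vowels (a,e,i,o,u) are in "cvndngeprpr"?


Input string: 'cvndngeprpr'
Operation: count vowels (a, e, i, o, u)
Scan: s[0]='c', s[1]='v', s[2]='n', s[3]='d', s[4]='n', s[5]='g', s[6]='e' (vowel), s[7]='p', s[8]='r', s[9]='p', s[10]='r'
Vowels found: 1
Result: 1


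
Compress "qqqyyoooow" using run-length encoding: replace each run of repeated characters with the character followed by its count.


Input: 'qqqyyoooow'
Operation: identify consecutive runs
Runs: 'qqq' -> q3, 'yy' -> y2, 'oooo' -> o4, 'w' -> w1
Encoded: q3y2o4w1


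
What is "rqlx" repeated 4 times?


Input string: 'rqlx'
Operation: repeat 4 times
Concatenation: 'rqlx' + 'rqlx' + 'rqlx' + 'rqlx'
Result: rqlxrqlxrqlxrqlx


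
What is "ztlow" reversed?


Input string: 'ztlow'
Operation: reverse character order
Original order: 'z' -> 't' -> 'l' -> 'o' -> 'w'
Reversed order: 'w' -> 'o' -> 'l' -> 't' -> 'z'
Result: woltz


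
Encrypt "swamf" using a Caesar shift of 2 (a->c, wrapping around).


Input: 'swamf', shift = 2
Operation: for each letter, (position + 2) mod 26
Mapping: 's'(18+2=20)->'u', 'w'(22+2=24)->'y', 'a'(0+2=2)->'c', 'm'(12+2=14)->'o', 'f'(5+2=7)->'h'
Result: uycoh


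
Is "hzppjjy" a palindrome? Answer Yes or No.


Input string: 'hzppjjy'
Reversed: 'yjjppzh'
Compare pairs: s[0]='h' vs s[6]='y' (mismatch), s[1]='z' vs s[5]='j' (mismatch), s[2]='p' vs s[4]='j' (mismatch)
Palindrome: No


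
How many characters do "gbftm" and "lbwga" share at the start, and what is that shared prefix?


String 1: 'gbftm'
String 2: 'lbwga'
Compare position by position:
pos 0: 'g' vs 'l' differ -> stop
Longest common prefix: "" (length 0)


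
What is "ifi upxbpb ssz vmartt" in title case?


Input string: 'ifi upxbpb ssz vmartt'
Operation: capitalize first letter of each word
Word transformations: 'ifi'->'Ifi', 'upxbpb'->'Upxbpb', 'ssz'->'Ssz', 'vmartt'->'Vmartt'
Result: Ifi Upxbpb Ssz Vmartt


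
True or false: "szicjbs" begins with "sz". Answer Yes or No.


Input string: 'szicjbs'
Prefix to check: 'sz'
First 2 characters of input: 'sz'
Match: True
Result: Yes


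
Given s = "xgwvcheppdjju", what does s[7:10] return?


Input string: 'xgwvcheppdjju'
Operation: slice [7:10]
Extract characters: s[7]='p', s[8]='p', s[9]='d'
Result: ppd


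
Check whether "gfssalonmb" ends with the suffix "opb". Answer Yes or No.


Input string: 'gfssalonmb'
Suffix to check: 'opb'
Last 3 characters of input: 'nmb'
Match: False
Result: No


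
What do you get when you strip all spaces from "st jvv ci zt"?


Input string: 'st jvv ci zt'
Operation: remove all spaces
Words: 'st', 'jvv', 'ci', 'zt'
Join without spaces: stjvvcizt


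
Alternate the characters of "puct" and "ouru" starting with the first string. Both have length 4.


String 1: 'puct'
String 2: 'ouru'
Operation: alternate characters
Pairs: 'p'+'o', 'u'+'u', 'c'+'r', 't'+'u'
Result: pouucrtu


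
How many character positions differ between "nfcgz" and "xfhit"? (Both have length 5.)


String 1: 'nfcgz'
String 2: 'xfhit'
Compare each position: pos 0: 'n'!='x', pos 1: 'f'=='f', pos 2: 'c'!='h', pos 3: 'g'!='i', pos 4: 'z'!='t'
Differing positions: 4
Hamming distance: 4


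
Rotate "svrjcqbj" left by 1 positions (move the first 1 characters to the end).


Input: 'svrjcqbj', shift = 1
Operation: split at index 1 and swap parts
Front part s[0:1] = 's'
Back part s[1:] = 'vrjcqbj'
Rotated = back + front = 'vrjcqbj' + 's'
Result: vrjcqbjs


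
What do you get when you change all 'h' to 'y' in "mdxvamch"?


Input string: 'mdxvamch'
Operation: replace 'h' with 'y'
Positions of 'h': 7
After replacement: mdxvamcy


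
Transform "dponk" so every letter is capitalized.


Input string: 'dponk'
Operation: convert each letter to uppercase
Mapping: 'd'->'D', 'p'->'P', 'o'->'O', 'n'->'N', 'k'->'K'
Result: DPONK


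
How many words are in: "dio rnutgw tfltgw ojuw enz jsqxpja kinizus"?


Input string: 'dio rnutgw tfltgw ojuw enz jsqxpja kinizus'
Operation: split by spaces
Words found: 'dio', 'rnutgw', 'tfltgw', 'ojuw', 'enz', 'jsqxpja', 'kinizus'
Word count: 7


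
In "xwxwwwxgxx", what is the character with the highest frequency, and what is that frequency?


Input: 'xwxwwwxgxx'
Operation: tally each character
Counts: 'g':1, 'w':4, 'x':5
Maximum: 'x' appears 5 times


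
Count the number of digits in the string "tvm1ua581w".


Input string: 'tvm1ua581w'
Operation: count digit characters (0-9)
Scan: 't', 'v', 'm', '1'(digit), 'u', 'a', '5'(digit), '8'(digit), '1'(digit), 'w'
Digits found: 4
Result: 4


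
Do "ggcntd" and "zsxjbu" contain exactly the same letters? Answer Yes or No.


String 1: 'ggcntd' -> sorted: 'cdggnt'
String 2: 'zsxjbu' -> sorted: 'bjsuxz'
Compare sorted forms: 'cdggnt' != 'bjsuxz'
Anagram: No


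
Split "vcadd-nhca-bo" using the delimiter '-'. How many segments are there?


Input string: 'vcadd-nhca-bo'
Delimiter: '-'
Split result: 'vcadd', 'nhca', 'bo'
Number of parts: 3


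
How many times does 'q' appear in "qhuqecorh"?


Input string: 'qhuqecorh'
Target character: 'q'
Scan each position: s[0]='q', s[3]='q'
Matches found at indices: 0, 3
Total: 2


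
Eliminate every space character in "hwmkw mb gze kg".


Input string: 'hwmkw mb gze kg'
Operation: remove all spaces
Words: 'hwmkw', 'mb', 'gze', 'kg'
Join without spaces: hwmkwmbgzekg


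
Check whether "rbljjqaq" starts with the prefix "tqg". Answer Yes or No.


Input string: 'rbljjqaq'
Prefix to check: 'tqg'
First 3 characters of input: 'rbl'
Match: False
Result: No


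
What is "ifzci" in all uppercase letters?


Input string: 'ifzci'
Operation: convert each letter to uppercase
Mapping: 'i'->'I', 'f'->'F', 'z'->'Z', 'c'->'C', 'i'->'I'
Result: IFZCI


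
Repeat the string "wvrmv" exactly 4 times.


Input string: 'wvrmv'
Operation: repeat 4 times
Concatenation: 'wvrmv' + 'wvrmv' + 'wvrmv' + 'wvrmv'
Result: wvrmvwvrmvwvrmvwvrmv


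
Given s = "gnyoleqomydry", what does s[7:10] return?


Input string: 'gnyoleqomydry'
Operation: slice [7:10]
Extract characters: s[7]='o', s[8]='m', s[9]='y'
Result: omy


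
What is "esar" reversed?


Input string: 'esar'
Operation: reverse character order
Original order: 'e' -> 's' -> 'a' -> 'r'
Reversed order: 'r' -> 'a' -> 's' -> 'e'
Result: rase


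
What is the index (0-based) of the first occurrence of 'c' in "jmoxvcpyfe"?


Input string: 'jmoxvcpyfe'
Target: 'c'
Scanning left to right: s[0]='j', s[1]='m', s[2]='o', s[3]='x', s[4]='v', s[5]='c'
First match at index: 5


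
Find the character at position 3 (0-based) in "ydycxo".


Input string: 'ydycxo'
Operation: get character at index 3
Index mapping: s[0]='y', s[1]='d', s[2]='y', s[3]='c'
Result: 'c'


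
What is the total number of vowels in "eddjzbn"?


Input string: 'eddjzbn'
Operation: count vowels (a, e, i, o, u)
Scan: s[0]='e' (vowel), s[1]='d', s[2]='d', s[3]='j', s[4]='z', s[5]='b', s[6]='n'
Vowels found: 1
Result: 1


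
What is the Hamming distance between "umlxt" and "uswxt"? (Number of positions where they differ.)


String 1: 'umlxt'
String 2: 'uswxt'
Compare each position: pos 0: 'u'=='u', pos 1: 'm'!='s', pos 2: 'l'!='w', pos 3: 'x'=='x', pos 4: 't'=='t'
Differing positions: 2
Hamming distance: 2


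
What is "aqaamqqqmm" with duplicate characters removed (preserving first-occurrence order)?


Input: 'aqaamqqqmm'
Operation: keep first occurrence of each character
Scan: s[0]='a' new -> keep; s[1]='q' new -> keep; s[2]='a' seen -> skip; s[3]='a' seen -> skip; s[4]='m' new -> keep; s[5]='q' seen -> skip; s[6]='q' seen -> skip; s[7]='q' seen -> skip; s[8]='m' seen -> skip; s[9]='m' seen -> skip
Result: aqm


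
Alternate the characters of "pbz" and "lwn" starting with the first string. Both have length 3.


String 1: 'pbz'
String 2: 'lwn'
Operation: alternate characters
Pairs: 'p'+'l', 'b'+'w', 'z'+'n'
Result: plbwzn


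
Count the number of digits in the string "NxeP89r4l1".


Input string: 'NxeP89r4l1'
Operation: count digit characters (0-9)
Scan: 'N', 'x', 'e', 'P', '8'(digit), '9'(digit), 'r', '4'(digit), 'l', '1'(digit)
Digits found: 4
Result: 4


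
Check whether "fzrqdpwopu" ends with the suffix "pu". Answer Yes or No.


Input string: 'fzrqdpwopu'
Suffix to check: 'pu'
Last 2 characters of input: 'pu'
Match: True
Result: Yes


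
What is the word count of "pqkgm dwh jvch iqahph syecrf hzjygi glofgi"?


Input string: 'pqkgm dwh jvch iqahph syecrf hzjygi glofgi'
Operation: split by spaces
Words found: 'pqkgm', 'dwh', 'jvch', 'iqahph', 'syecrf', 'hzjygi', 'glofgi'
Word count: 7


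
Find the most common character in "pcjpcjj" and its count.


Input: 'pcjpcjj'
Operation: tally each character
Counts: 'c':2, 'j':3, 'p':2
Maximum: 'j' appears 3 times


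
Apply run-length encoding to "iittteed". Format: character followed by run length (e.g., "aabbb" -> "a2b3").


Input: 'iittteed'
Operation: identify consecutive runs
Runs: 'ii' -> i2, 'ttt' -> t3, 'ee' -> e2, 'd' -> d1
Encoded: i2t3e2d1


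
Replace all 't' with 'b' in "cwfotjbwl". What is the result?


Input string: 'cwfotjbwl'
Operation: replace 't' with 'b'
Positions of 't': 4
After replacement: cwfobjbwl


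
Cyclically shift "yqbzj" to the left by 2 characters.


Input: 'yqbzj', shift = 2
Operation: split at index 2 and swap parts
Front part s[0:2] = 'yq'
Back part s[2:] = 'bzj'
Rotated = back + front = 'bzj' + 'yq'
Result: bzjyq


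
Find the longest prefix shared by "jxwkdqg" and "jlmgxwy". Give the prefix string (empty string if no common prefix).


String 1: 'jxwkdqg'
String 2: 'jlmgxwy'
Compare position by position:
pos 0: 'j' vs 'j' match
pos 1: 'x' vs 'l' differ -> stop
Longest common prefix: "j" (length 1)


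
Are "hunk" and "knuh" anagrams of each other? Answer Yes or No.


String 1: 'hunk' -> sorted: 'hknu'
String 2: 'knuh' -> sorted: 'hknu'
Compare sorted forms: 'hknu' == 'hknu'
Anagram: Yes


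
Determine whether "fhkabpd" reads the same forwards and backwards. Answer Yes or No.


Input string: 'fhkabpd'
Reversed: 'dpbakhf'
Compare pairs: s[0]='f' vs s[6]='d' (mismatch), s[1]='h' vs s[5]='p' (mismatch), s[2]='k' vs s[4]='b' (mismatch)
Palindrome: No


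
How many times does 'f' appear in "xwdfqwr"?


Input string: 'xwdfqwr'
Target character: 'f'
Scan each position: s[3]='f'
Matches found at indices: 3
Total: 1


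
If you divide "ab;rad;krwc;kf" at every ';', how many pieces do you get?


Input string: 'ab;rad;krwc;kf'
Delimiter: ';'
Split result: 'ab', 'rad', 'krwc', 'kf'
Number of parts: 4


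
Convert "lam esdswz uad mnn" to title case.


Input string: 'lam esdswz uad mnn'
Operation: capitalize first letter of each word
Word transformations: 'lam'->'Lam', 'esdswz'->'Esdswz', 'uad'->'Uad', 'mnn'->'Mnn'
Result: Lam Esdswz Uad Mnn


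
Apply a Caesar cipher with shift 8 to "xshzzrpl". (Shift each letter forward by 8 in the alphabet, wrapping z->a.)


Input: 'xshzzrpl', shift = 8
Operation: for each letter, (position + 8) mod 26
Mapping: 'x'(23+8=31, 31 mod 26=5)->'f', 's'(18+8=26, 26 mod 26=0)->'a', 'h'(7+8=15)->'p', 'z'(25+8=33, 33 mod 26=7)->'h', 'z'(25+8=33, 33 mod 26=7)->'h', 'r'(17+8=25)->'z', 'p'(15+8=23)->'x', 'l'(11+8=19)->'t'
Result: faphhzxt


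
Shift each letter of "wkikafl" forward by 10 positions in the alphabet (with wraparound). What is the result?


Input: 'wkikafl', shift = 10
Operation: for each letter, (position + 10) mod 26
Mapping: 'w'(22+10=32, 32 mod 26=6)->'g', 'k'(10+10=20)->'u', 'i'(8+10=18)->'s', 'k'(10+10=20)->'u', 'a'(0+10=10)->'k', 'f'(5+10=15)->'p', 'l'(11+10=21)->'v'
Result: gusukpv


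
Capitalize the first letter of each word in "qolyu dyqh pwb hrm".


Input string: 'qolyu dyqh pwb hrm'
Operation: capitalize first letter of each word
Word transformations: 'qolyu'->'Qolyu', 'dyqh'->'Dyqh', 'pwb'->'Pwb', 'hrm'->'Hrm'
Result: Qolyu Dyqh Pwb Hrm


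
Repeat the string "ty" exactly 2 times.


Input string: 'ty'
Operation: repeat 2 times
Concatenation: 'ty' + 'ty'
Result: tyty


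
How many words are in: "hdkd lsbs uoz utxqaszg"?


Input string: 'hdkd lsbs uoz utxqaszg'
Operation: split by spaces
Words found: 'hdkd', 'lsbs', 'uoz', 'utxqaszg'
Word count: 4


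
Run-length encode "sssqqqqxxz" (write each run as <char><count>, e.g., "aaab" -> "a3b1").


Input: 'sssqqqqxxz'
Operation: identify consecutive runs
Runs: 'sss' -> s3, 'qqqq' -> q4, 'xx' -> x2, 'z' -> z1
Encoded: s3q4x2z1


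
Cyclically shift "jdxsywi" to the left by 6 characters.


Input: 'jdxsywi', shift = 6
Operation: split at index 6 and swap parts
Front part s[0:6] = 'jdxsyw'
Back part s[6:] = 'i'
Rotated = back + front = 'i' + 'jdxsyw'
Result: ijdxsyw


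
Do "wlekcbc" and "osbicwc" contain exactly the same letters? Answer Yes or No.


String 1: 'wlekcbc' -> sorted: 'bcceklw'
String 2: 'osbicwc' -> sorted: 'bcciosw'
Compare sorted forms: 'bcceklw' != 'bcciosw'
Anagram: No


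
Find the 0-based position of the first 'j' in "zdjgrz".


Input string: 'zdjgrz'
Target: 'j'
Scanning left to right: s[0]='z', s[1]='d', s[2]='j'
First match at index: 2


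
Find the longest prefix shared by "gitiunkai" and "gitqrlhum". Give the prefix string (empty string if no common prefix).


String 1: 'gitiunkai'
String 2: 'gitqrlhum'
Compare position by position:
pos 0: 'g' vs 'g' match
pos 1: 'i' vs 'i' match
pos 2: 't' vs 't' match
pos 3: 'i' vs 'q' differ -> stop
Longest common prefix: "git" (length 3)


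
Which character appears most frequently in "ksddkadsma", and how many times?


Input: 'ksddkadsma'
Operation: tally each character
Counts: 'a':2, 'd':3, 'k':2, 'm':1, 's':2
Maximum: 'd' appears 3 times


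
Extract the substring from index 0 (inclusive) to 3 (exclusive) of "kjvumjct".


Input string: 'kjvumjct'
Operation: slice [0:3]
Extract characters: s[0]='k', s[1]='j', s[2]='v'
Result: kjv


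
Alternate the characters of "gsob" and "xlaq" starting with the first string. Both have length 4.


String 1: 'gsob'
String 2: 'xlaq'
Operation: alternate characters
Pairs: 'g'+'x', 's'+'l', 'o'+'a', 'b'+'q'
Result: gxsloabq


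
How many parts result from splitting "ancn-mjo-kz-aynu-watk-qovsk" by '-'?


Input string: 'ancn-mjo-kz-aynu-watk-qovsk'
Delimiter: '-'
Split result: 'ancn', 'mjo', 'kz', 'aynu', 'watk', 'qovsk'
Number of parts: 6


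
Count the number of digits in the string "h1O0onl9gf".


Input string: 'h1O0onl9gf'
Operation: count digit characters (0-9)
Scan: 'h', '1'(digit), 'O', '0'(digit), 'o', 'n', 'l', '9'(digit), 'g', 'f'
Digits found: 3
Result: 3


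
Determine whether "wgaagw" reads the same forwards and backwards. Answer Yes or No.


Input string: 'wgaagw'
Reversed: 'wgaagw'
Compare pairs: s[0]='w' vs s[5]='w' (match), s[1]='g' vs s[4]='g' (match), s[2]='a' vs s[3]='a' (match)
Palindrome: Yes


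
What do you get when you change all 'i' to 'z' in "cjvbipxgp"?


Input string: 'cjvbipxgp'
Operation: replace 'i' with 'z'
Positions of 'i': 4
After replacement: cjvbzpxgp


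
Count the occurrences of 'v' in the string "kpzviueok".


Input string: 'kpzviueok'
Target character: 'v'
Scan each position: s[3]='v'
Matches found at indices: 3
Total: 1


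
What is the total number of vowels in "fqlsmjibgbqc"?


Input string: 'fqlsmjibgbqc'
Operation: count vowels (a, e, i, o, u)
Scan: s[0]='f', s[1]='q', s[2]='l', s[3]='s', s[4]='m', s[5]='j', s[6]='i' (vowel), s[7]='b', s[8]='g', s[9]='b', s[10]='q', s[11]='c'
Vowels found: 1
Result: 1


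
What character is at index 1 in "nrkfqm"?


Input string: 'nrkfqm'
Operation: get character at index 1
Index mapping: s[0]='n', s[1]='r'
Result: 'r'


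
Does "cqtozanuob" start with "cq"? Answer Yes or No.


Input string: 'cqtozanuob'
Prefix to check: 'cq'
First 2 characters of input: 'cq'
Match: True
Result: Yes


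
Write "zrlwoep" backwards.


Input string: 'zrlwoep'
Operation: reverse character order
Original order: 'z' -> 'r' -> 'l' -> 'w' -> 'o' -> 'e' -> 'p'
Reversed order: 'p' -> 'e' -> 'o' -> 'w' -> 'l' -> 'r' -> 'z'
Result: peowlrz


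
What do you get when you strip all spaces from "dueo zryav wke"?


Input string: 'dueo zryav wke'
Operation: remove all spaces
Words: 'dueo', 'zryav', 'wke'
Join without spaces: dueozryavwke


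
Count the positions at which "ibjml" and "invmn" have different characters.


String 1: 'ibjml'
String 2: 'invmn'
Compare each position: pos 0: 'i'=='i', pos 1: 'b'!='n', pos 2: 'j'!='v', pos 3: 'm'=='m', pos 4: 'l'!='n'
Differing positions: 3
Hamming distance: 3


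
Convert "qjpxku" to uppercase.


Input string: 'qjpxku'
Operation: convert each letter to uppercase
Mapping: 'q'->'Q', 'j'->'J', 'p'->'P', 'x'->'X', 'k'->'K', 'u'->'U'
Result: QJPXKU


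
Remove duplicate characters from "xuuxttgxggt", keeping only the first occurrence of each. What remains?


Input: 'xuuxttgxggt'
Operation: keep first occurrence of each character
Scan: s[0]='x' new -> keep; s[1]='u' new -> keep; s[2]='u' seen -> skip; s[3]='x' seen -> skip; s[4]='t' new -> keep; s[5]='t' seen -> skip; s[6]='g' new -> keep; s[7]='x' seen -> skip; s[8]='g' seen -> skip; s[9]='g' seen -> skip; s[10]='t' seen -> skip
Result: xutg


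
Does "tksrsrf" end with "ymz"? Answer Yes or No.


Input string: 'tksrsrf'
Suffix to check: 'ymz'
Last 3 characters of input: 'srf'
Match: False
Result: No


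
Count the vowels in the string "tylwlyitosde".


Input string: 'tylwlyitosde'
Operation: count vowels (a, e, i, o, u)
Scan: s[0]='t', s[1]='y', s[2]='l', s[3]='w', s[4]='l', s[5]='y', s[6]='i' (vowel), s[7]='t', s[8]='o' (vowel), s[9]='s', s[10]='d', s[11]='e' (vowel)
Vowels found: 3
Result: 3


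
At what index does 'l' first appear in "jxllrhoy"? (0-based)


Input string: 'jxllrhoy'
Target: 'l'
Scanning left to right: s[0]='j', s[1]='x', s[2]='l'
First match at index: 2


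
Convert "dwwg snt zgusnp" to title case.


Input string: 'dwwg snt zgusnp'
Operation: capitalize first letter of each word
Word transformations: 'dwwg'->'Dwwg', 'snt'->'Snt', 'zgusnp'->'Zgusnp'
Result: Dwwg Snt Zgusnp


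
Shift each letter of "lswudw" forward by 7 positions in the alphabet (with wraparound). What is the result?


Input: 'lswudw', shift = 7
Operation: for each letter, (position + 7) mod 26
Mapping: 'l'(11+7=18)->'s', 's'(18+7=25)->'z', 'w'(22+7=29, 29 mod 26=3)->'d', 'u'(20+7=27, 27 mod 26=1)->'b', 'd'(3+7=10)->'k', 'w'(22+7=29, 29 mod 26=3)->'d'
Result: szdbkd


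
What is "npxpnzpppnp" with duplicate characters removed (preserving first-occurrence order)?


Input: 'npxpnzpppnp'
Operation: keep first occurrence of each character
Scan: s[0]='n' new -> keep; s[1]='p' new -> keep; s[2]='x' new -> keep; s[3]='p' seen -> skip; s[4]='n' seen -> skip; s[5]='z' new -> keep; s[6]='p' seen -> skip; s[7]='p' seen -> skip; s[8]='p' seen -> skip; s[9]='n' seen -> skip; s[10]='p' seen -> skip
Result: npxz


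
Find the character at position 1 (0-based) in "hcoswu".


Input string: 'hcoswu'
Operation: get character at index 1
Index mapping: s[0]='h', s[1]='c'
Result: 'c'


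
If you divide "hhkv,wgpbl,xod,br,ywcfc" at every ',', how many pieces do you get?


Input string: 'hhkv,wgpbl,xod,br,ywcfc'
Delimiter: ','
Split result: 'hhkv', 'wgpbl', 'xod', 'br', 'ywcfc'
Number of parts: 5


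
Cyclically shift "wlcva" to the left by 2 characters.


Input: 'wlcva', shift = 2
Operation: split at index 2 and swap parts
Front part s[0:2] = 'wl'
Back part s[2:] = 'cva'
Rotated = back + front = 'cva' + 'wl'
Result: cvawl


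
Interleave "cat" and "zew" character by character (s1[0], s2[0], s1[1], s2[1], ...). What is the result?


String 1: 'cat'
String 2: 'zew'
Operation: alternate characters
Pairs: 'c'+'z', 'a'+'e', 't'+'w'
Result: czaetw


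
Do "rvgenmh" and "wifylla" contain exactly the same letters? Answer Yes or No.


String 1: 'rvgenmh' -> sorted: 'eghmnrv'
String 2: 'wifylla' -> sorted: 'afillwy'
Compare sorted forms: 'eghmnrv' != 'afillwy'
Anagram: No


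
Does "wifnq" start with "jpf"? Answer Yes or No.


Input string: 'wifnq'
Prefix to check: 'jpf'
First 3 characters of input: 'wif'
Match: False
Result: No


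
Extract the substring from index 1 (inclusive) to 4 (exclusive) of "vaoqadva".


Input string: 'vaoqadva'
Operation: slice [1:4]
Extract characters: s[1]='a', s[2]='o', s[3]='q'
Result: aoq


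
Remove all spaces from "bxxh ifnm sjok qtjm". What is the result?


Input string: 'bxxh ifnm sjok qtjm'
Operation: remove all spaces
Words: 'bxxh', 'ifnm', 'sjok', 'qtjm'
Join without spaces: bxxhifnmsjokqtjm


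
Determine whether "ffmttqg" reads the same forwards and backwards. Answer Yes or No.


Input string: 'ffmttqg'
Reversed: 'gqttmff'
Compare pairs: s[0]='f' vs s[6]='g' (mismatch), s[1]='f' vs s[5]='q' (mismatch), s[2]='m' vs s[4]='t' (mismatch)
Palindrome: No


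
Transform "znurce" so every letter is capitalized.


Input string: 'znurce'
Operation: convert each letter to uppercase
Mapping: 'z'->'Z', 'n'->'N', 'u'->'U', 'r'->'R', 'c'->'C', 'e'->'E'
Result: ZNURCE


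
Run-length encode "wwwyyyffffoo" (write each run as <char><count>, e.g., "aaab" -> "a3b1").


Input: 'wwwyyyffffoo'
Operation: identify consecutive runs
Runs: 'www' -> w3, 'yyy' -> y3, 'ffff' -> f4, 'oo' -> o2
Encoded: w3y3f4o2


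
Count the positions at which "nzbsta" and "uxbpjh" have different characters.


String 1: 'nzbsta'
String 2: 'uxbpjh'
Compare each position: pos 0: 'n'!='u', pos 1: 'z'!='x', pos 2: 'b'=='b', pos 3: 's'!='p', pos 4: 't'!='j', pos 5: 'a'!='h'
Differing positions: 5
Hamming distance: 5


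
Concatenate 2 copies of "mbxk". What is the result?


Input string: 'mbxk'
Operation: repeat 2 times
Concatenation: 'mbxk' + 'mbxk'
Result: mbxkmbxk


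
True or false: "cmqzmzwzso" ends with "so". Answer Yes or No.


Input string: 'cmqzmzwzso'
Suffix to check: 'so'
Last 2 characters of input: 'so'
Match: True
Result: Yes


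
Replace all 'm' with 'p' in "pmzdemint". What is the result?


Input string: 'pmzdemint'
Operation: replace 'm' with 'p'
Positions of 'm': 1, 5
After replacement: ppzdepint


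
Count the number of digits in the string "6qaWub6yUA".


Input string: '6qaWub6yUA'
Operation: count digit characters (0-9)
Scan: '6'(digit), 'q', 'a', 'W', 'u', 'b', '6'(digit), 'y', 'U', 'A'
Digits found: 2
Result: 2


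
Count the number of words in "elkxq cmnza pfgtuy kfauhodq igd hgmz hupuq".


Input string: 'elkxq cmnza pfgtuy kfauhodq igd hgmz hupuq'
Operation: split by spaces
Words found: 'elkxq', 'cmnza', 'pfgtuy', 'kfauhodq', 'igd', 'hgmz', 'hupuq'
Word count: 7


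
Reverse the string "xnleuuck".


Input string: 'xnleuuck'
Operation: reverse character order
Original order: 'x' -> 'n' -> 'l' -> 'e' -> 'u' -> 'u' -> 'c' -> 'k'
Reversed order: 'k' -> 'c' -> 'u' -> 'u' -> 'e' -> 'l' -> 'n' -> 'x'
Result: kcuuelnx


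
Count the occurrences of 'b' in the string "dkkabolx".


Input string: 'dkkabolx'
Target character: 'b'
Scan each position: s[4]='b'
Matches found at indices: 4
Total: 1


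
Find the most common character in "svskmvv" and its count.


Input: 'svskmvv'
Operation: tally each character
Counts: 'k':1, 'm':1, 's':2, 'v':3
Maximum: 'v' appears 3 times


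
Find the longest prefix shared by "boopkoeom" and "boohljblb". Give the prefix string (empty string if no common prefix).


String 1: 'boopkoeom'
String 2: 'boohljblb'
Compare position by position:
pos 0: 'b' vs 'b' match
pos 1: 'o' vs 'o' match
pos 2: 'o' vs 'o' match
pos 3: 'p' vs 'h' differ -> stop
Longest common prefix: "boo" (length 3)


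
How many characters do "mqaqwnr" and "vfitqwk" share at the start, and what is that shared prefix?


String 1: 'mqaqwnr'
String 2: 'vfitqwk'
Compare position by position:
pos 0: 'm' vs 'v' differ -> stop
Longest common prefix: "" (length 0)


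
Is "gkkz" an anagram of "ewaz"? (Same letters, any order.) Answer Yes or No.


String 1: 'ewaz' -> sorted: 'aewz'
String 2: 'gkkz' -> sorted: 'gkkz'
Compare sorted forms: 'aewz' != 'gkkz'
Anagram: No


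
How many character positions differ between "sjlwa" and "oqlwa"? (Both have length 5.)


String 1: 'sjlwa'
String 2: 'oqlwa'
Compare each position: pos 0: 's'!='o', pos 1: 'j'!='q', pos 2: 'l'=='l', pos 3: 'w'=='w', pos 4: 'a'=='a'
Differing positions: 2
Hamming distance: 2


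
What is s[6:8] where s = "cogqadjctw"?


Input string: 'cogqadjctw'
Operation: slice [6:8]
Extract characters: s[6]='j', s[7]='c'
Result: jc


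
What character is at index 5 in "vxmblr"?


Input string: 'vxmblr'
Operation: get character at index 5
Index mapping: s[0]='v', s[1]='x', s[2]='m', s[3]='b', s[4]='l', s[5]='r'
Result: 'r'


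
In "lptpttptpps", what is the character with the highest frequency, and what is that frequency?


Input: 'lptpttptpps'
Operation: tally each character
Counts: 'l':1, 'p':5, 's':1, 't':4
Maximum: 'p' appears 5 times


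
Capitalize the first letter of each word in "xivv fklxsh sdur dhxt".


Input string: 'xivv fklxsh sdur dhxt'
Operation: capitalize first letter of each word
Word transformations: 'xivv'->'Xivv', 'fklxsh'->'Fklxsh', 'sdur'->'Sdur', 'dhxt'->'Dhxt'
Result: Xivv Fklxsh Sdur Dhxt


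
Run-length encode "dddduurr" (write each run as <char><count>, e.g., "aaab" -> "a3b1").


Input: 'dddduurr'
Operation: identify consecutive runs
Runs: 'dddd' -> d4, 'uu' -> u2, 'rr' -> r2
Encoded: d4u2r2


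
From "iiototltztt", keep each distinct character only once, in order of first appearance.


Input: 'iiototltztt'
Operation: keep first occurrence of each character
Scan: s[0]='i' new -> keep; s[1]='i' seen -> skip; s[2]='o' new -> keep; s[3]='t' new -> keep; s[4]='o' seen -> skip; s[5]='t' seen -> skip; s[6]='l' new -> keep; s[7]='t' seen -> skip; s[8]='z' new -> keep; s[9]='t' seen -> skip; s[10]='t' seen -> skip
Result: iotlz


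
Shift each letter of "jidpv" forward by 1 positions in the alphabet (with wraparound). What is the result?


Input: 'jidpv', shift = 1
Operation: for each letter, (position + 1) mod 26
Mapping: 'j'(9+1=10)->'k', 'i'(8+1=9)->'j', 'd'(3+1=4)->'e', 'p'(15+1=16)->'q', 'v'(21+1=22)->'w'
Result: kjeqw


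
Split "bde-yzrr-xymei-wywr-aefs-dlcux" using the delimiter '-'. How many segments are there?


Input string: 'bde-yzrr-xymei-wywr-aefs-dlcux'
Delimiter: '-'
Split result: 'bde', 'yzrr', 'xymei', 'wywr', 'aefs', 'dlcux'
Number of parts: 6


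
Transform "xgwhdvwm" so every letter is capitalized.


Input string: 'xgwhdvwm'
Operation: convert each letter to uppercase
Mapping: 'x'->'X', 'g'->'G', 'w'->'W', 'h'->'H', 'd'->'D', 'v'->'V', 'w'->'W', 'm'->'M'
Result: XGWHDVWM


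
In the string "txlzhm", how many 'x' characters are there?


Input string: 'txlzhm'
Target character: 'x'
Scan each position: s[1]='x'
Matches found at indices: 1
Total: 1


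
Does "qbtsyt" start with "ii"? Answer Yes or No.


Input string: 'qbtsyt'
Prefix to check: 'ii'
First 2 characters of input: 'qb'
Match: False
Result: No


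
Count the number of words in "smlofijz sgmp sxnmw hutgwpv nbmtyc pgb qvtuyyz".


Input string: 'smlofijz sgmp sxnmw hutgwpv nbmtyc pgb qvtuyyz'
Operation: split by spaces
Words found: 'smlofijz', 'sgmp', 'sxnmw', 'hutgwpv', 'nbmtyc', 'pgb', 'qvtuyyz'
Word count: 7


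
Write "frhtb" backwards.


Input string: 'frhtb'
Operation: reverse character order
Original order: 'f' -> 'r' -> 'h' -> 't' -> 'b'
Reversed order: 'b' -> 't' -> 'h' -> 'r' -> 'f'
Result: bthrf


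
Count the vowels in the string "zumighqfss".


Input string: 'zumighqfss'
Operation: count vowels (a, e, i, o, u)
Scan: s[0]='z', s[1]='u' (vowel), s[2]='m', s[3]='i' (vowel), s[4]='g', s[5]='h', s[6]='q', s[7]='f', s[8]='s', s[9]='s'
Vowels found: 2
Result: 2


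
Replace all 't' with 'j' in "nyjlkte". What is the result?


Input string: 'nyjlkte'
Operation: replace 't' with 'j'
Positions of 't': 5
After replacement: nyjlkje


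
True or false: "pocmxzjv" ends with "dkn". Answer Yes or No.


Input string: 'pocmxzjv'
Suffix to check: 'dkn'
Last 3 characters of input: 'zjv'
Match: False
Result: No


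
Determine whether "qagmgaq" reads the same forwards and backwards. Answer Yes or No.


Input string: 'qagmgaq'
Reversed: 'qagmgaq'
Compare pairs: s[0]='q' vs s[6]='q' (match), s[1]='a' vs s[5]='a' (match), s[2]='g' vs s[4]='g' (match)
Palindrome: Yes


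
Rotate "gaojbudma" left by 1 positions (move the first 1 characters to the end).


Input: 'gaojbudma', shift = 1
Operation: split at index 1 and swap parts
Front part s[0:1] = 'g'
Back part s[1:] = 'aojbudma'
Rotated = back + front = 'aojbudma' + 'g'
Result: aojbudmag


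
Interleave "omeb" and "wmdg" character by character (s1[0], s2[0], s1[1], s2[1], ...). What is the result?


String 1: 'omeb'
String 2: 'wmdg'
Operation: alternate characters
Pairs: 'o'+'w', 'm'+'m', 'e'+'d', 'b'+'g'
Result: owmmedbg
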